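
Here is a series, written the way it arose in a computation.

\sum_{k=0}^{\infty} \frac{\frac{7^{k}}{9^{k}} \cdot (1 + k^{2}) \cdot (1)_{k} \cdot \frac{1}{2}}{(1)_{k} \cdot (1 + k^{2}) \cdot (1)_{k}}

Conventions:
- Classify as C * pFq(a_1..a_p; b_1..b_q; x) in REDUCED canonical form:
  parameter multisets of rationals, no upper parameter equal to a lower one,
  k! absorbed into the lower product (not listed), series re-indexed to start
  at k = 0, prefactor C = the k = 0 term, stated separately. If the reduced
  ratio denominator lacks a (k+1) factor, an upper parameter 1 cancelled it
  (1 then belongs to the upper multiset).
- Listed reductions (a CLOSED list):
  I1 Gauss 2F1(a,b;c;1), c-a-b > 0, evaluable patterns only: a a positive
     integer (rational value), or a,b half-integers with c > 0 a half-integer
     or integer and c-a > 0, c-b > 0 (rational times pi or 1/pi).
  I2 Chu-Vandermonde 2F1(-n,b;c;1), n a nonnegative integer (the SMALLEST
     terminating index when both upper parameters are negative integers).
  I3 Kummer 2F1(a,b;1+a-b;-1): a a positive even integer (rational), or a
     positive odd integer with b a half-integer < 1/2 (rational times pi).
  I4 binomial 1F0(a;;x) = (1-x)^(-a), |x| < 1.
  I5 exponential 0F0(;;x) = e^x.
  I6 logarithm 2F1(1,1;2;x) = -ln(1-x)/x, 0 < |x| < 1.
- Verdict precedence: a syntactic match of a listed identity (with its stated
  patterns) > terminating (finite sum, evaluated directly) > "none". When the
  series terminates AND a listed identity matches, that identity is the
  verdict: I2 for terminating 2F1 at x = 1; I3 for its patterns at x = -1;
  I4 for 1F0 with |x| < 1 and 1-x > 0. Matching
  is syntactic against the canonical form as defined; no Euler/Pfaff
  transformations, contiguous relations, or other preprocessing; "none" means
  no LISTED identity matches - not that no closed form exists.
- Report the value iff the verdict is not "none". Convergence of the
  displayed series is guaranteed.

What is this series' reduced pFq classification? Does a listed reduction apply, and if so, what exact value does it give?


Reduced: x = \frac{7}{9}, 0F0, upper = {-}, lower = {-}, C = \frac{1}{2}. Verdict at x = \frac{7}{9}: the I5 exponential reduction matches (the 0F0 exponential series at x = \frac{7}{9}). Exact value: \frac{1}{2} \cdot e^{\frac{7}{9}}.

Key observation: t_0 = \frac{1}{2} here, and (1)_k (C = 1/2, x = 7/9) is k! itself.
Term ratio: r(k) = \frac{7}{9} * 1 / [(k+1)] - rational; roots negated = parameters, x = \frac{7}{9}, C = \frac{1}{2}.


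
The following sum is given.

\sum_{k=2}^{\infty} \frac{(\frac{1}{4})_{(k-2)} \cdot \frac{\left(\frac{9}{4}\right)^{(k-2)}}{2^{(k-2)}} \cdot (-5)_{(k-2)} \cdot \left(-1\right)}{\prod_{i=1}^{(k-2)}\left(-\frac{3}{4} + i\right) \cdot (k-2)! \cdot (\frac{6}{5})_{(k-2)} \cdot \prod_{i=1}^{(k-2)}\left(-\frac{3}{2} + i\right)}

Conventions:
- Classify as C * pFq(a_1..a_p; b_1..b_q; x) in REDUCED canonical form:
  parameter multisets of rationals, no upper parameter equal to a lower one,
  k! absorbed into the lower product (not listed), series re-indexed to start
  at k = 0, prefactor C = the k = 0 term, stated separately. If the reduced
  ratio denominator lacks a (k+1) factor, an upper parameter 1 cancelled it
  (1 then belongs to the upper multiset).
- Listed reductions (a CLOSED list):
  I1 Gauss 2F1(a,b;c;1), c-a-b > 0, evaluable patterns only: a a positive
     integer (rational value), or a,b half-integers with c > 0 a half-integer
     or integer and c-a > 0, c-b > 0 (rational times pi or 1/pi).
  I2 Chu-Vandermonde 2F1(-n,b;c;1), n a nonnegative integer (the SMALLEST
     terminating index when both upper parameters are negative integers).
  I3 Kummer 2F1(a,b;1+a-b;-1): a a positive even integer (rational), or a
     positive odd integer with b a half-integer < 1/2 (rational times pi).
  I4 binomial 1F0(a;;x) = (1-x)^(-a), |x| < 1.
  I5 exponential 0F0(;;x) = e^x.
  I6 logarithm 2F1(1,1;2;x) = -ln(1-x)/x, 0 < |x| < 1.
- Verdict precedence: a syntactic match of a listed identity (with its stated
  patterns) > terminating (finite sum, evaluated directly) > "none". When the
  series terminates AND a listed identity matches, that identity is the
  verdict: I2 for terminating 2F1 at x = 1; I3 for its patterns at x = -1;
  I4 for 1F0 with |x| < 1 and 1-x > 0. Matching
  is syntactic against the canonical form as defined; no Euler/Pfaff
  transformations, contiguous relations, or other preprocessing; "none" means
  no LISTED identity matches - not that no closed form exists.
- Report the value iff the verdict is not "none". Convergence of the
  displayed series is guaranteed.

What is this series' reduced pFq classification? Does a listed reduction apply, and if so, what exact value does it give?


x = \frac{9}{8} here; the reduced form reads 1F2, upper {-5}, lower {-\frac{1}{2}, \frac{6}{5}}, C = -1. Verdict: terminating - upper parameter -5 makes this a finite sum (last index 5), evaluated exactly. Value: \frac{2086894573}{459210752}.

The tell: from the first term -1: the parameter 1/4 appears in both the upper and lower lists and cancels.
Term ratio: r(k) = \frac{9}{8} * (k-5) / [(k-\frac{1}{2}) (k+\frac{6}{5}) (k+1)] ; factor over Q: parameters, x = \frac{9}{8}, and C = -1.


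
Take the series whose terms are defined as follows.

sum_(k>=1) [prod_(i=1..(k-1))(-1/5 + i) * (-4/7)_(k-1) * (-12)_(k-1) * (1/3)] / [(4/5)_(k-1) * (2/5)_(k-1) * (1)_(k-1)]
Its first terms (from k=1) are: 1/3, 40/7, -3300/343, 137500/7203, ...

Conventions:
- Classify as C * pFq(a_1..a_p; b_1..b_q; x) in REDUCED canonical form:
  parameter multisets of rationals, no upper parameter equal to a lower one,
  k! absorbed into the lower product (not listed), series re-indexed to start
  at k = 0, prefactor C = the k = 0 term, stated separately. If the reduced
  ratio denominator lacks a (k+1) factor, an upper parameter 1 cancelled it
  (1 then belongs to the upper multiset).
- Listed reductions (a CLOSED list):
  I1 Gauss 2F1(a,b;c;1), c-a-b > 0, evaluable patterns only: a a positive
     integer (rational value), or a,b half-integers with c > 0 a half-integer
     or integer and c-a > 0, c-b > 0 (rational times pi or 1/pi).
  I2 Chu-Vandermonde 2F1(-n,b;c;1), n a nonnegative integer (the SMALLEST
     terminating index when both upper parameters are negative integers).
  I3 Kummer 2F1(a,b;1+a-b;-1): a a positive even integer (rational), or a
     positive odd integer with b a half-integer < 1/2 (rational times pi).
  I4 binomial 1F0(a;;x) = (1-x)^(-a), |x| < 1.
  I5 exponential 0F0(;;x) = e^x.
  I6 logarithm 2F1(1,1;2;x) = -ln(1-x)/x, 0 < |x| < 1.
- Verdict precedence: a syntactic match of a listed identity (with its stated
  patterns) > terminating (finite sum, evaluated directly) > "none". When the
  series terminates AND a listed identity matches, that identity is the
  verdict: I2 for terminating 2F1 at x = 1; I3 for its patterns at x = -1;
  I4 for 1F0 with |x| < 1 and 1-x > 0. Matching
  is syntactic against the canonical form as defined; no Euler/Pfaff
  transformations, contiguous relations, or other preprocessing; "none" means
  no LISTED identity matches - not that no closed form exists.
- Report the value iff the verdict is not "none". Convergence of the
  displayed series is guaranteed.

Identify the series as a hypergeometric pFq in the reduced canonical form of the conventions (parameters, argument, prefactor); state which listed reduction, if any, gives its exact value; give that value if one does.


At argument 1: a 2F1 with upper {-12, -4/7}, lower {2/5}, scaled by C = 1/3. Verdict: Vandermonde's identity (I2) fires (terminating 2F1 at x = 1 with n = 12, b = -4/7, c = 2/5). Its exact value is 32200398941036488/10614869313159699.

The tell: from the first term 1/3: (1)_k (C = 1/3, x = 1) is k! itself.
Step ratio: r(k) = 1 * (k-12) (k-4/7) / [(k+2/5) (k+1)] ; factor over Q: parameters, x = 1, and C = 1/3.


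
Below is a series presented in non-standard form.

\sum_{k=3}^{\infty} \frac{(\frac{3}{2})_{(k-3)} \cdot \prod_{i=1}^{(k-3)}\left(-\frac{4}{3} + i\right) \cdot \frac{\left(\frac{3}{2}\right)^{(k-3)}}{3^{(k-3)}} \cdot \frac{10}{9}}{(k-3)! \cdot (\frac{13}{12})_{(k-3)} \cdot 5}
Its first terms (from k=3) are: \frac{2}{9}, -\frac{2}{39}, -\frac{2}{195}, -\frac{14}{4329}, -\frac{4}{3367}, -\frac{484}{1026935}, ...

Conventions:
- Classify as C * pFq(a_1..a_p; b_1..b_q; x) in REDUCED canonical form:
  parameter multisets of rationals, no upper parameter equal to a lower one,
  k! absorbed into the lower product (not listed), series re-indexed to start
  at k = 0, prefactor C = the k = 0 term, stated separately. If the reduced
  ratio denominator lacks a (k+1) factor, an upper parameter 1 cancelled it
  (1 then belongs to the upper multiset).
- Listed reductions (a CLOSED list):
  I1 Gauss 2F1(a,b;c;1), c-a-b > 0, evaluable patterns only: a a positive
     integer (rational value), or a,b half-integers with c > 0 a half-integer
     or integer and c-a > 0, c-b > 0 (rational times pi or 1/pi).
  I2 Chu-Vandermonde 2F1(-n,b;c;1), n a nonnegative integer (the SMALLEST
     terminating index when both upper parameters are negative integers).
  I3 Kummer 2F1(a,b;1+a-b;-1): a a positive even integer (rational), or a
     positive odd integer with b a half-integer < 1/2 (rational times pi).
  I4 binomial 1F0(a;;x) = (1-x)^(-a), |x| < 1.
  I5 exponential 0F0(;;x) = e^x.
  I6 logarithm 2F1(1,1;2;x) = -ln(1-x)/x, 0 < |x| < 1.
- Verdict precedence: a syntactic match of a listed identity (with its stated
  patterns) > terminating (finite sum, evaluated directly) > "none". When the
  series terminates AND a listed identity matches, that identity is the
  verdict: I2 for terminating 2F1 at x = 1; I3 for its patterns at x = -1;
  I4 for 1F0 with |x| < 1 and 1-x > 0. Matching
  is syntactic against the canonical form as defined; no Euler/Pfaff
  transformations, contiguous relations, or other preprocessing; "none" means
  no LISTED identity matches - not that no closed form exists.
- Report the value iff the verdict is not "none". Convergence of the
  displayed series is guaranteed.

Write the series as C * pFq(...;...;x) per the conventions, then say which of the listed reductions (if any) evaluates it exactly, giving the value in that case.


Key observation: x = \frac{1}{2} and the two k-th powers (C = 2/9, x = 1/2) combine into one argument.
Step ratio: r(k) = \frac{1}{2} * (k-\frac{1}{3}) (k+\frac{3}{2}) / [(k+\frac{13}{12}) (k+1)] - rational; roots negated = parameters, x = \frac{1}{2}, C = \frac{2}{9}.

Classification (C = \frac{2}{9}): 2F1 with upper {-\frac{1}{3}, \frac{3}{2}}, lower {\frac{13}{12}}, argument x = \frac{1}{2}. Verdict: none - at argument \frac{1}{2} the multisets {-\frac{1}{3}, \frac{3}{2}} ; {\frac{13}{12}} match no listed identity.


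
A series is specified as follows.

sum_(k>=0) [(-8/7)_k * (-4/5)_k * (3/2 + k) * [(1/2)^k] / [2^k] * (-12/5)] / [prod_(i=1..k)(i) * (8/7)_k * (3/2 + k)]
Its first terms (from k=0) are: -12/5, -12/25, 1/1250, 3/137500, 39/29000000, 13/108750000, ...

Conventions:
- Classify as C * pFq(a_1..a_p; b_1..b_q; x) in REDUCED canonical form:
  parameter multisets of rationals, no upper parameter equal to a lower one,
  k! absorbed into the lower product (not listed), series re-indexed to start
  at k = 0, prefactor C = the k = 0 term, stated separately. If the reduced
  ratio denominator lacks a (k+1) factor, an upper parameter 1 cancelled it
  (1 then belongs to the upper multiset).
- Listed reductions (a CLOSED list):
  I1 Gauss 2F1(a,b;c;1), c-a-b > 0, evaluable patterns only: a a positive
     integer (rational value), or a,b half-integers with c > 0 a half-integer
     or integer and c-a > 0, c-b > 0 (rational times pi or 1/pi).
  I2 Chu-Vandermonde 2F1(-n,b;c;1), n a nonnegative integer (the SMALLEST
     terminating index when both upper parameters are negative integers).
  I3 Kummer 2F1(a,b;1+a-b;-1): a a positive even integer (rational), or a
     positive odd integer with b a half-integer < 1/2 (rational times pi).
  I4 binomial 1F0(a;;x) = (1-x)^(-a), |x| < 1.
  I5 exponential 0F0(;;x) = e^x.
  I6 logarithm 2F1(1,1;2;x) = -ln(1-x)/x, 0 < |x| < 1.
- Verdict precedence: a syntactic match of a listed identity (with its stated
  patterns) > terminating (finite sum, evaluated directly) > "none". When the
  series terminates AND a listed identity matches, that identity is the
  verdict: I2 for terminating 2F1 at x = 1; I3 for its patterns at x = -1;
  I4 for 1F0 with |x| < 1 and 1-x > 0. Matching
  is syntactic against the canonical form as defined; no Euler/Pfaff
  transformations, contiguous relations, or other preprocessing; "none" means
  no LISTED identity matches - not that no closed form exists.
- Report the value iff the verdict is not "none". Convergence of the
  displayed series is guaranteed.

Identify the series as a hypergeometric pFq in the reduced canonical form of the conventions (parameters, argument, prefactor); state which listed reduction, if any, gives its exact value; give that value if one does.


This is -12/5 * 2F1(-8/7, -4/5; 8/7; 1/4) in reduced canonical form. Verdict: none - this 2F1 at x = 1/4 matches no listed pattern, and upper {-8/7, -4/5} holds no stopper.

Key observation: from the first term -12/5: the two k-th powers (C = -12/5) combine into one argument.
Term ratio: r(k) = (1/4) * (k-8/7) (k-4/5) / [(k+8/7) (k+1)] - rational; roots negated = parameters, x = (1/4), C = -12/5.


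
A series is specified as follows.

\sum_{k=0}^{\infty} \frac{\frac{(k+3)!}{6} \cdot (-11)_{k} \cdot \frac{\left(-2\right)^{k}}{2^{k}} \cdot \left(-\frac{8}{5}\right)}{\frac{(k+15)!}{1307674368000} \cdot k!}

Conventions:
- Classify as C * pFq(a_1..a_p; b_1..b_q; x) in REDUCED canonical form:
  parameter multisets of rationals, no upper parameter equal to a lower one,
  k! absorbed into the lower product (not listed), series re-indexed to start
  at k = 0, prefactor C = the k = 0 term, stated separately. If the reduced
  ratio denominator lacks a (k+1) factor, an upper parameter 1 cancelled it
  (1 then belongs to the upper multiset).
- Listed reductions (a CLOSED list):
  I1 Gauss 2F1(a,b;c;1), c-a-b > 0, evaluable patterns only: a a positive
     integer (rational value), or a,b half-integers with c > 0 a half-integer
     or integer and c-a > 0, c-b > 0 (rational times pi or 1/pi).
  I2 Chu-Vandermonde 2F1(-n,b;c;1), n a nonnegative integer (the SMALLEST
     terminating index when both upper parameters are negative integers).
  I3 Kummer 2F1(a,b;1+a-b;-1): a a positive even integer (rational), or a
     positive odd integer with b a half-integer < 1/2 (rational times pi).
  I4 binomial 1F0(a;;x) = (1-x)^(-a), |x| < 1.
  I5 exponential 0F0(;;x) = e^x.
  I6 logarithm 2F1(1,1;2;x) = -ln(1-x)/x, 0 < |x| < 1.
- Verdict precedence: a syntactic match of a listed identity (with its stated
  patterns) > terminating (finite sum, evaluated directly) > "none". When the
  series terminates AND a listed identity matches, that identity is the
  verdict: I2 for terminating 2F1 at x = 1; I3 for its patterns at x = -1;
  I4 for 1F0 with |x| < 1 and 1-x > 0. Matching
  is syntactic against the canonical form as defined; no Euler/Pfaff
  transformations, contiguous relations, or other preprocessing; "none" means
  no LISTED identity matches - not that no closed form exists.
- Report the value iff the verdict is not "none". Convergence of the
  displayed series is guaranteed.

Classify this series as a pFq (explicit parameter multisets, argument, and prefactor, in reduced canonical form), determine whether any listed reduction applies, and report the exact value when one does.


The tell: x = -1 and the denominator's factorial ratio (prefactor -8/5) is a lower Pochhammer.
Adjacent-term ratio: r(k) = -1 * (k-11) (k+4) / [(k+16) (k+1)] ; factor over Q: parameters, x = -1, and C = -\frac{8}{5}.

With C = -\frac{8}{5}: the canonical form is 2F1(-11, 4; 16; -1). Verdict (x = -1): Kummer (I3) applies (x = -1; c = 16 equals 1+a-b for upper {-11, 4}: listed pattern). Hence: -28.


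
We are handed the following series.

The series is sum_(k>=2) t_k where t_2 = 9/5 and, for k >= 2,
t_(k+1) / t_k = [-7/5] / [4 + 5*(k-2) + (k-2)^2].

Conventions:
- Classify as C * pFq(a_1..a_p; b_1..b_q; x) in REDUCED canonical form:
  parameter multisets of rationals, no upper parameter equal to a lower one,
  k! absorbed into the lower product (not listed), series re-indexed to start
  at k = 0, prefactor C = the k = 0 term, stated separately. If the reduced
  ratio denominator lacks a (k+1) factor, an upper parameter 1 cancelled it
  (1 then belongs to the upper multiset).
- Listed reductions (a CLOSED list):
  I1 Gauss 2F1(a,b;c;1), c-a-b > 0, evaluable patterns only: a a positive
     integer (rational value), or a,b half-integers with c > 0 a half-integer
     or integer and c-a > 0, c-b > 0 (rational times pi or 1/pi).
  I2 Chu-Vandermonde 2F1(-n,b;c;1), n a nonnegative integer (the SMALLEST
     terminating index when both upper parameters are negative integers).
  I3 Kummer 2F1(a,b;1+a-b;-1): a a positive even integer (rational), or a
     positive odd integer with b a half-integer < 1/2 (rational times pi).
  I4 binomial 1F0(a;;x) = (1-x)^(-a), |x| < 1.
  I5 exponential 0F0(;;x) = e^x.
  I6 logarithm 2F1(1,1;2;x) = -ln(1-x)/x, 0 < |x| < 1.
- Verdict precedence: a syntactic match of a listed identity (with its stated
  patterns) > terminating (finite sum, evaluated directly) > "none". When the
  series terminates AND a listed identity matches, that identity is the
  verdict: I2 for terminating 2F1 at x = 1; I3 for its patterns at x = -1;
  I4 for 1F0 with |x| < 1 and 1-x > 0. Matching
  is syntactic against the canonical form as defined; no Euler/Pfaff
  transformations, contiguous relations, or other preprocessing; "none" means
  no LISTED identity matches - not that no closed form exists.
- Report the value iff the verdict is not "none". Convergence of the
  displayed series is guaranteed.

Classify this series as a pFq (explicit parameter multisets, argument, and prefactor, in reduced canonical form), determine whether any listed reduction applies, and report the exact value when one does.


Key step: x = (-7/5) and roots of the ratio polynomials (C = 9/5, x = -7/5) are the negated parameters.
Ratio: r(k) = (-7/5) * 1 / [(k+4) (k+1)] - rational; roots negated = parameters, x = (-7/5), C = 9/5.

Reduced: x = -7/5, 0F1, upper = {-}, lower = {4}, C = 9/5. Verdict: none - this 0F1 at x = -7/5 matches no listed pattern, and upper {-} holds no stopper.


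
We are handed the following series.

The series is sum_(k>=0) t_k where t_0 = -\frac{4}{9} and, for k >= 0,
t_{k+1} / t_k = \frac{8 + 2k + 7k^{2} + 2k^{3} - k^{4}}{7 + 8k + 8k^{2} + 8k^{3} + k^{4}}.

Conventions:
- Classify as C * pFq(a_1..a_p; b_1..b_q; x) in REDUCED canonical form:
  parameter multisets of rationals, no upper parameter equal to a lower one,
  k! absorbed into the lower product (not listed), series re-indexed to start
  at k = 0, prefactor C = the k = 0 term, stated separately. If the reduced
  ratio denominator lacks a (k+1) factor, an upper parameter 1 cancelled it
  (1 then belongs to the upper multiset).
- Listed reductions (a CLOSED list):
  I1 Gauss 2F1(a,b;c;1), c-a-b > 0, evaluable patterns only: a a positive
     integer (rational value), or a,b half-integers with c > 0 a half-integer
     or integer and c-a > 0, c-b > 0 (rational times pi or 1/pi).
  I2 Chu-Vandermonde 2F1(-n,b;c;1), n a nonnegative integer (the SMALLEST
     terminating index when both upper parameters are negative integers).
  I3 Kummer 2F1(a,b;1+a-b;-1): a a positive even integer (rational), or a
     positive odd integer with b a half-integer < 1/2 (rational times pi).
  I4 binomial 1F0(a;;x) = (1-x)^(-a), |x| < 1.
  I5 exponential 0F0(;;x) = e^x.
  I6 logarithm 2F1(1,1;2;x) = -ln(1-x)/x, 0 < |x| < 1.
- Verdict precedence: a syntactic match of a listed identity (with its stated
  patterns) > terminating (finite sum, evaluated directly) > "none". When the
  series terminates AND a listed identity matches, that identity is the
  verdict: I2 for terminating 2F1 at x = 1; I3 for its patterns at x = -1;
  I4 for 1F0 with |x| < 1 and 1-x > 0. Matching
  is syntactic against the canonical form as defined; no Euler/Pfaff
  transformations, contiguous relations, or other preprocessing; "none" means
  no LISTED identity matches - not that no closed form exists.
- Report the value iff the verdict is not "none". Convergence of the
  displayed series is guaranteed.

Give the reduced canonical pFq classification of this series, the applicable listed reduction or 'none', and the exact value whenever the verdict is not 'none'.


Reduced: x = -1, 2F1, upper = {-4, 2}, lower = {7}, C = -\frac{4}{9}. Verdict: Kummer (I3) matches (x = -1; c = 7 equals 1+a-b for upper {-4, 2}: listed pattern). Sum: -\frac{4}{3}.

The tell: from the first term -\frac{4}{9}: factor the ratio over Q (C = -4/9, x = -1): negated roots = parameters.
Step ratio: r(k) = -1 * (k-4) (k+2) / [(k+7) (k+1)] - rational in k, leading ratio -1; with t_0 = -\frac{4}{9}, classification follows.


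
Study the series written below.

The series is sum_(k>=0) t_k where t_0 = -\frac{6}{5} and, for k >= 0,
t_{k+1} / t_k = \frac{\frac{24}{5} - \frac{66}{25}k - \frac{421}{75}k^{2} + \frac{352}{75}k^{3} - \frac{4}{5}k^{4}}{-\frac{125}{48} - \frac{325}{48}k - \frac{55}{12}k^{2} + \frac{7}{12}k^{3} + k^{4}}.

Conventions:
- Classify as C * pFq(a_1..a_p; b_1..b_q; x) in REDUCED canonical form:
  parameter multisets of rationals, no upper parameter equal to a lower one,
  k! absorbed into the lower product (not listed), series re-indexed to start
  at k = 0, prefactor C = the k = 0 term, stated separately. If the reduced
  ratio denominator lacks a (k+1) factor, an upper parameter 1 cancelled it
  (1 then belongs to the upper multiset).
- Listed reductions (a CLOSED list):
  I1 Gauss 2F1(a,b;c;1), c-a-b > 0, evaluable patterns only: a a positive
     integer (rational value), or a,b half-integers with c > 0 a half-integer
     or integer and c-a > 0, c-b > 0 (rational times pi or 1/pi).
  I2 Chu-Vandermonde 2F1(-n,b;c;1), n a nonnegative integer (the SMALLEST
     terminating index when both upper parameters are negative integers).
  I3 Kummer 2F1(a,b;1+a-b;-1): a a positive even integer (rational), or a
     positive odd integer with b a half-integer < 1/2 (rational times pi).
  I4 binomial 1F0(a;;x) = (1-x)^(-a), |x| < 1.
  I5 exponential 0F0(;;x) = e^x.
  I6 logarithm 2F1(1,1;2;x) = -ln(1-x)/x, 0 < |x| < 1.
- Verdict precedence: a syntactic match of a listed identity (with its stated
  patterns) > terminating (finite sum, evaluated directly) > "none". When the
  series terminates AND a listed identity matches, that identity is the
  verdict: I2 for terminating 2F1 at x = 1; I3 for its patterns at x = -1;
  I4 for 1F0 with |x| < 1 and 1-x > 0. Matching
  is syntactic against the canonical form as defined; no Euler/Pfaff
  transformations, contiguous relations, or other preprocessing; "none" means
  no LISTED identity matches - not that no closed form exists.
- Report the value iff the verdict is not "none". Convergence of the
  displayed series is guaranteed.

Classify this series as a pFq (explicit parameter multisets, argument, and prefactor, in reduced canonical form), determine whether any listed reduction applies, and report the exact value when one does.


Classification (C = -\frac{6}{5}): 3F2 with upper {-4, -\frac{3}{2}, -\frac{6}{5}}, lower {-\frac{5}{2}, \frac{5}{4}}, argument x = -\frac{4}{5}. Verdict: terminating - upper parameter -4 makes this a finite sum (last index 4), evaluated exactly. Sum: \frac{785374154}{830078125}.

Structural cue: with t_0 = -\frac{6}{5}, roots of the ratio polynomials (prefactor -6/5) are the negated parameters.
Term ratio: r(k) = -\frac{4}{5} * (k-4) (k-\frac{3}{2}) (k-\frac{6}{5}) / [(k-\frac{5}{2}) (k+\frac{5}{4}) (k+1)] ; factor over Q: parameters, x = -\frac{4}{5}, and C = -\frac{6}{5}.


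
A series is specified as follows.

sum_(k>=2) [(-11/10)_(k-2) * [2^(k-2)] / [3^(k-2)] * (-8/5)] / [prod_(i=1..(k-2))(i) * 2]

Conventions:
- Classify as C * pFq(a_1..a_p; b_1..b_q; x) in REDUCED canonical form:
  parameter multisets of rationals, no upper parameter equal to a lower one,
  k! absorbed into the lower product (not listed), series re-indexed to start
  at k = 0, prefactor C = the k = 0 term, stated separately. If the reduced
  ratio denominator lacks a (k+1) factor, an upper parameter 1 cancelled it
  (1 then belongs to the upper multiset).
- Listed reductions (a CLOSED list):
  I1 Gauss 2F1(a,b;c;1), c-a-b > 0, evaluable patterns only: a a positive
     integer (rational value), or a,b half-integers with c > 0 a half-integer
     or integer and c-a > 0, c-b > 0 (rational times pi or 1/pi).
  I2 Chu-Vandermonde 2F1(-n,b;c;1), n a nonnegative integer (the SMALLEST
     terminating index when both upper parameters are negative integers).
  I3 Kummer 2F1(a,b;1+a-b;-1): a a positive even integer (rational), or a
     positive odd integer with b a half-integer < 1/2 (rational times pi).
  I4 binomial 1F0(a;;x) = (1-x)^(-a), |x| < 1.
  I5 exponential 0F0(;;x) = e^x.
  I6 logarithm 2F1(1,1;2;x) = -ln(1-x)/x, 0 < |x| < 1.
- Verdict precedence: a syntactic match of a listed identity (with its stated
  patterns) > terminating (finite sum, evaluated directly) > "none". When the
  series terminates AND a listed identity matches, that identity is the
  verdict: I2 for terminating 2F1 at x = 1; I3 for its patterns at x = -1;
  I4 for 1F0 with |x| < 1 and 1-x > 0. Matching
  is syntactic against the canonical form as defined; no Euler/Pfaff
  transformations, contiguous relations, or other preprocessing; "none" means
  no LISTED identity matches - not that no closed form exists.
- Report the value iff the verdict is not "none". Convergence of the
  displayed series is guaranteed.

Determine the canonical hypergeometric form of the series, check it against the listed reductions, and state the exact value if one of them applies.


Reduced: x = 2/3, 1F0, upper = {-11/10}, lower = {-}, C = -4/5. Verdict: the I4 binomial reduction matches (the 1F0 binomial series: exponent 11/10, x = 2/3). Value: (-4/5) * (1/3)^(11/10).

The tell: t_0 = -4/5 here, and the constant factors (C = -4/5) combine into one prefactor.
Adjacent-term ratio: r(k) = (2/3) * (k-11/10) / [(k+1)] - rational in k. x = (2/3); t_0 = -4/5; negate the roots.


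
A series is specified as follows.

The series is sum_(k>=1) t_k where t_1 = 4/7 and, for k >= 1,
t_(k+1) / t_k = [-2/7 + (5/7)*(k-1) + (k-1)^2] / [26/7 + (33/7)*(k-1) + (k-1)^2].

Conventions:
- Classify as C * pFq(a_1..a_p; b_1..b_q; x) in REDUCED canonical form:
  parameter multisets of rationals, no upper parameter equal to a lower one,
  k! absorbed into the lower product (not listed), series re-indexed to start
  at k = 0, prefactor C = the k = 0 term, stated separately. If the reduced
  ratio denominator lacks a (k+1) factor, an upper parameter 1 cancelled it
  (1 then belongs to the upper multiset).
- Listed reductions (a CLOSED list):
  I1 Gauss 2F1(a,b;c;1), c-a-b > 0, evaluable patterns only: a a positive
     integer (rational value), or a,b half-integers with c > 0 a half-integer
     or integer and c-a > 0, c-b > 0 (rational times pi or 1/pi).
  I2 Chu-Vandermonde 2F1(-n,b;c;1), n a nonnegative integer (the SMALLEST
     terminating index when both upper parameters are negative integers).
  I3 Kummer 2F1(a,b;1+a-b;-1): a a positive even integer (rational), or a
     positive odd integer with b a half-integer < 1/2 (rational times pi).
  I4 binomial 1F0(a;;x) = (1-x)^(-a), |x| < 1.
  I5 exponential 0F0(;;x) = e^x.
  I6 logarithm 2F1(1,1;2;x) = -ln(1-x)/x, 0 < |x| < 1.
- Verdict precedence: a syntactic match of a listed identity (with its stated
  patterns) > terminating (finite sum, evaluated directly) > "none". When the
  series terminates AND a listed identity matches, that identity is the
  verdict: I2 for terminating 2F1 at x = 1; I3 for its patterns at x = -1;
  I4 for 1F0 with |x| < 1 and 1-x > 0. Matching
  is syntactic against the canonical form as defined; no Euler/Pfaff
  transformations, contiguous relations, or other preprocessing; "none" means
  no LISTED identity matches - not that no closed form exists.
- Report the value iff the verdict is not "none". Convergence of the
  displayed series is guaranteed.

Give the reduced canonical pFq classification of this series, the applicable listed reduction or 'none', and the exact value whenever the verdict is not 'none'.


The series (x = 1) is 2F1: upper {-2/7, 1}, lower {26/7}, prefactor 4/7. Verdict: the Gauss summation I1 matches (x = 1: the Gamma ratio telescopes since c-a-b = 3 > 0 and a = 1 in Z>0). Sum: 76/147.

First insight: t_0 = 4/7 here, and the expanded ratio factors over Q; C = 4/7, roots give parameters.
Consecutive-term ratio: r(k) = 1 * (k-2/7) (k+1) / [(k+26/7) (k+1)] - rational; roots negated = parameters, x = 1, C = 4/7.


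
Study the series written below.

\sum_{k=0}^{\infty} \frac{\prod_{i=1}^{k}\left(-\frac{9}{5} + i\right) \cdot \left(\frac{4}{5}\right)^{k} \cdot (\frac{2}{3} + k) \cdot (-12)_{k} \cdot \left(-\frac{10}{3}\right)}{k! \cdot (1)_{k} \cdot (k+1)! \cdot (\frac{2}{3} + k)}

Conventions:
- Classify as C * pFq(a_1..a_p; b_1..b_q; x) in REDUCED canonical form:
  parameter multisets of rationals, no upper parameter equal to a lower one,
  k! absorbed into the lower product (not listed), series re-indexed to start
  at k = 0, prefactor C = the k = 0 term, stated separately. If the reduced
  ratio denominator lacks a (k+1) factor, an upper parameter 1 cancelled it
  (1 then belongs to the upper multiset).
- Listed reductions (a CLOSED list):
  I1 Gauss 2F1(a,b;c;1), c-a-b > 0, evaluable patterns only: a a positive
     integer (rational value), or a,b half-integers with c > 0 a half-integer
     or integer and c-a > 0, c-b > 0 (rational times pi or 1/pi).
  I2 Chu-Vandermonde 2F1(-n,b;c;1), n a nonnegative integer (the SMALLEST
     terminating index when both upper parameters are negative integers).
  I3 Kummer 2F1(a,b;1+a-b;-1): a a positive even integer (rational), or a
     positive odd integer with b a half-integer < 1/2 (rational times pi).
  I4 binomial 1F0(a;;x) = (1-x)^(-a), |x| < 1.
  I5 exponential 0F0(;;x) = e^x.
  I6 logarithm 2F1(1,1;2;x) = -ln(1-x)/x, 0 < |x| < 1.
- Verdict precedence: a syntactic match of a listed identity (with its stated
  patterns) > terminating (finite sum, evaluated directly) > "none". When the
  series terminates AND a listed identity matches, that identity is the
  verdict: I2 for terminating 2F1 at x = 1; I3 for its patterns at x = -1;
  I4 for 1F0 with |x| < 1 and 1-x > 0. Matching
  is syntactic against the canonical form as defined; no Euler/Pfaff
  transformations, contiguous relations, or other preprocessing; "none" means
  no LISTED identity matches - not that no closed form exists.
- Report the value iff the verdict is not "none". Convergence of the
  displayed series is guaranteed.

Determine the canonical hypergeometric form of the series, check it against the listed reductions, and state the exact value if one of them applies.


Key observation: t_0 = -\frac{10}{3} here, and the factor k + 2/3 cancels (top and bottom), leaving prefactor -10/3.
Ratio: r(k) = \frac{4}{5} * (k-12) (k-\frac{4}{5}) / [(k+1) (k+2) (k+1)] - rational in k. x = \frac{4}{5}; t_0 = -\frac{10}{3}; negate the roots.

At argument \frac{4}{5}: a 2F2 with upper {-12, -\frac{4}{5}}, lower {1, 2}, scaled by C = -\frac{10}{3}. Verdict: terminating - upper parameter -12 makes this a finite sum (last index 12), evaluated exactly. Exact value: -\frac{557752155017450697788714}{38020312786102294921875}.


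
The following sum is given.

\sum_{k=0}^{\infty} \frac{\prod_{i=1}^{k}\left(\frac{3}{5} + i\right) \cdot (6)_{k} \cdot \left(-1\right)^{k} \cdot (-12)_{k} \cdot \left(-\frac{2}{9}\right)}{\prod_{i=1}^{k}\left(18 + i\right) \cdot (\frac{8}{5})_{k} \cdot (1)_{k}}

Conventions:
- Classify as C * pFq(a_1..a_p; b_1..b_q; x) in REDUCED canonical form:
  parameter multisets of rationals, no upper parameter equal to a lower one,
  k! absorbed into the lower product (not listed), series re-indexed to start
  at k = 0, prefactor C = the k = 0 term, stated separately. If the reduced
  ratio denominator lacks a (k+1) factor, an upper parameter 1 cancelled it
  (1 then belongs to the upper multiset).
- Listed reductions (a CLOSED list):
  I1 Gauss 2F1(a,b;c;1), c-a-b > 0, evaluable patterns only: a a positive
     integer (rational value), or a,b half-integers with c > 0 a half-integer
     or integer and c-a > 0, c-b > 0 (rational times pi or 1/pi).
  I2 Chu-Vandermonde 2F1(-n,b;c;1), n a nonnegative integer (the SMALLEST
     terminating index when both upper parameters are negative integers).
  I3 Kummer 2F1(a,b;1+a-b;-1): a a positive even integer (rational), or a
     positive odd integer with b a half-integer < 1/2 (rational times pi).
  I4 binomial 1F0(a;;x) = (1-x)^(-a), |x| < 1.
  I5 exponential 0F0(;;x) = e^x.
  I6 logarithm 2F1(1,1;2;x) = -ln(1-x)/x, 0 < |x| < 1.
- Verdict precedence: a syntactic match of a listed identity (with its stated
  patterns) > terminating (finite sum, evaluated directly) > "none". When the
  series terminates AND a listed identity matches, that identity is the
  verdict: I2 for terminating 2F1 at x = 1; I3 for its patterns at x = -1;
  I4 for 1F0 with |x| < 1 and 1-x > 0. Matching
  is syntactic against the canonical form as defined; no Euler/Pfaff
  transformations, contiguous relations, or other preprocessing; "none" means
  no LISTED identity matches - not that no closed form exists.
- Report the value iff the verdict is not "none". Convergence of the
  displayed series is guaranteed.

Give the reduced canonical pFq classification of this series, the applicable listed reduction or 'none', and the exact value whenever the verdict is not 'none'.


Prefactor -\frac{2}{9}, argument -1: 2F1 with upper {-12, 6} over lower {19}. Verdict at x = -1: Kummer's theorem (I3) matches (x = -1; c = 19 equals 1+a-b for upper {-12, 6}: listed pattern). Exact value: -\frac{136}{15}.

First insight: x = -1 and the running product (prefactor -2/9) telescopes to a rising factorial.
Adjacent-term ratio: r(k) = -1 * (k-12) (k+6) / [(k+19) (k+1)] - rational; roots negated = parameters, x = -1, C = -\frac{2}{9}.


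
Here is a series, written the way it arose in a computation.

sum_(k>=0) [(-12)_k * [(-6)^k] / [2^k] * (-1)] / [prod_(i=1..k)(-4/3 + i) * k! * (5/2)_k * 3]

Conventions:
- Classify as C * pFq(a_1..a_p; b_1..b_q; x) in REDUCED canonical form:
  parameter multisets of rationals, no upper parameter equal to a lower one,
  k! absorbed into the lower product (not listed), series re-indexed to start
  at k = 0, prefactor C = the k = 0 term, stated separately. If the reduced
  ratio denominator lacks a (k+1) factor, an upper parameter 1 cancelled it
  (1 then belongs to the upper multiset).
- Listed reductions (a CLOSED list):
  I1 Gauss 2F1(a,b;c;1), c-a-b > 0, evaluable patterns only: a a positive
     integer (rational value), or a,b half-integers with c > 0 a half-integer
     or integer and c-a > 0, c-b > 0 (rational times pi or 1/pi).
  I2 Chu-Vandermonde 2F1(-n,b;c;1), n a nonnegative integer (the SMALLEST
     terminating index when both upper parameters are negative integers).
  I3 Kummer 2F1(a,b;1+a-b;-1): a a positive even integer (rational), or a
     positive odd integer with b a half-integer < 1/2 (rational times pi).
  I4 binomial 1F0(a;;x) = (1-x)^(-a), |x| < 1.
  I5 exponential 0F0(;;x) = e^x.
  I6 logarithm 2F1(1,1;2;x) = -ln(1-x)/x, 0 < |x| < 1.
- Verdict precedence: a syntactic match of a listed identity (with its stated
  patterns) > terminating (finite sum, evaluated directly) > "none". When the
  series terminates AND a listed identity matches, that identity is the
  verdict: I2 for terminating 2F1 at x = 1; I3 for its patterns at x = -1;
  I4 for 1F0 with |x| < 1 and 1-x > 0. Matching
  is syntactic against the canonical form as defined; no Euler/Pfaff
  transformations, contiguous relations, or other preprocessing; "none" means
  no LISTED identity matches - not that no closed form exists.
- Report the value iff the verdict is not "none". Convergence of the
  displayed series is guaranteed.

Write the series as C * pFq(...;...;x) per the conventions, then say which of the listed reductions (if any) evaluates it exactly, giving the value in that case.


The series (x = -3) is 1F2: upper {-12}, lower {-1/3, 5/2}, prefactor -1/3. Verdict: terminating. (-12)_k vanishes past k = 12, leaving a 13-term sum, computed directly. Exact value: 18171966330355813671851/55391431002751593750.

The tell: t_0 being -1/3, the constant factors (prefactor -1/3) combine into one prefactor.
Step ratio: r(k) = (-3) * (k-12) / [(k-1/3) (k+5/2) (k+1)] - poly over poly, x = (-3) from leading terms; C = -1/3 at k = 0.


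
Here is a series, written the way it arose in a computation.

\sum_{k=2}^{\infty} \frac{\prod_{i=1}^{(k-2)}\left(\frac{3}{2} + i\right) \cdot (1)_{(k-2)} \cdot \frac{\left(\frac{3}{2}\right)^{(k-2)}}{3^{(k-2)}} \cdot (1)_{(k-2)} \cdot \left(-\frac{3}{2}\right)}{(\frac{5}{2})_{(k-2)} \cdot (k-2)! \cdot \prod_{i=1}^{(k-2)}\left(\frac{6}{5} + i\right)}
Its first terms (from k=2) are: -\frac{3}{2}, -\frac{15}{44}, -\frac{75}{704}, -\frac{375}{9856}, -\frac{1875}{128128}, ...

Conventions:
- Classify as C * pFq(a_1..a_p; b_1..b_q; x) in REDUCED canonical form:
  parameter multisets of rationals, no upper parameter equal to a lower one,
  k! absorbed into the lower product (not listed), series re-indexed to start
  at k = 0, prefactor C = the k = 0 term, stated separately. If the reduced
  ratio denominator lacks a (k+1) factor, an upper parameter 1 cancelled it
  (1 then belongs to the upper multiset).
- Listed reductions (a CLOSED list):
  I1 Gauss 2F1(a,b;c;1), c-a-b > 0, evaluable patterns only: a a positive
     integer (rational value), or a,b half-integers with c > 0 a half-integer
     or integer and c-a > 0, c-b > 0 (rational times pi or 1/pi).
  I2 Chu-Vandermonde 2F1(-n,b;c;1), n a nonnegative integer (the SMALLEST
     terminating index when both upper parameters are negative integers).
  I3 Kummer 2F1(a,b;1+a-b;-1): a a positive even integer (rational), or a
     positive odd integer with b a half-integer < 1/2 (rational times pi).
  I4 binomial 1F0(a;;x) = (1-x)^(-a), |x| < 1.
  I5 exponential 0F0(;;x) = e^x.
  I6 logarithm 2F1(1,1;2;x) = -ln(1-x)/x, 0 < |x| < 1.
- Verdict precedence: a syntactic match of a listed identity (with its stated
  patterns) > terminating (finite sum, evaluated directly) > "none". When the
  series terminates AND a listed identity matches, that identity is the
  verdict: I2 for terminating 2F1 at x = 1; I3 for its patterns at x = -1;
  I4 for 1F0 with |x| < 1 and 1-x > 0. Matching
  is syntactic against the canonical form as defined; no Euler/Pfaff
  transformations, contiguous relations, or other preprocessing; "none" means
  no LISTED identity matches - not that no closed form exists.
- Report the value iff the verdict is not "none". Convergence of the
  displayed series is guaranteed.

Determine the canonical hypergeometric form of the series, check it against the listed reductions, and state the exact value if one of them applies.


Structural cue: t_0 being -\frac{3}{2}, the lower running product (C = -3/2, x = 1/2) is a rising factorial.
Adjacent-term ratio: r(k) = \frac{1}{2} * (k+1) (k+1) / [(k+\frac{11}{5}) (k+1)] - poly over poly, x = \frac{1}{2} from leading terms; C = -\frac{3}{2} at k = 0.

x = \frac{1}{2} here; the reduced form reads 2F1, upper {1, 1}, lower {\frac{11}{5}}, C = -\frac{3}{2}. Verdict: none - at argument \frac{1}{2} the multisets {1, 1} ; {\frac{11}{5}} match no listed identity.


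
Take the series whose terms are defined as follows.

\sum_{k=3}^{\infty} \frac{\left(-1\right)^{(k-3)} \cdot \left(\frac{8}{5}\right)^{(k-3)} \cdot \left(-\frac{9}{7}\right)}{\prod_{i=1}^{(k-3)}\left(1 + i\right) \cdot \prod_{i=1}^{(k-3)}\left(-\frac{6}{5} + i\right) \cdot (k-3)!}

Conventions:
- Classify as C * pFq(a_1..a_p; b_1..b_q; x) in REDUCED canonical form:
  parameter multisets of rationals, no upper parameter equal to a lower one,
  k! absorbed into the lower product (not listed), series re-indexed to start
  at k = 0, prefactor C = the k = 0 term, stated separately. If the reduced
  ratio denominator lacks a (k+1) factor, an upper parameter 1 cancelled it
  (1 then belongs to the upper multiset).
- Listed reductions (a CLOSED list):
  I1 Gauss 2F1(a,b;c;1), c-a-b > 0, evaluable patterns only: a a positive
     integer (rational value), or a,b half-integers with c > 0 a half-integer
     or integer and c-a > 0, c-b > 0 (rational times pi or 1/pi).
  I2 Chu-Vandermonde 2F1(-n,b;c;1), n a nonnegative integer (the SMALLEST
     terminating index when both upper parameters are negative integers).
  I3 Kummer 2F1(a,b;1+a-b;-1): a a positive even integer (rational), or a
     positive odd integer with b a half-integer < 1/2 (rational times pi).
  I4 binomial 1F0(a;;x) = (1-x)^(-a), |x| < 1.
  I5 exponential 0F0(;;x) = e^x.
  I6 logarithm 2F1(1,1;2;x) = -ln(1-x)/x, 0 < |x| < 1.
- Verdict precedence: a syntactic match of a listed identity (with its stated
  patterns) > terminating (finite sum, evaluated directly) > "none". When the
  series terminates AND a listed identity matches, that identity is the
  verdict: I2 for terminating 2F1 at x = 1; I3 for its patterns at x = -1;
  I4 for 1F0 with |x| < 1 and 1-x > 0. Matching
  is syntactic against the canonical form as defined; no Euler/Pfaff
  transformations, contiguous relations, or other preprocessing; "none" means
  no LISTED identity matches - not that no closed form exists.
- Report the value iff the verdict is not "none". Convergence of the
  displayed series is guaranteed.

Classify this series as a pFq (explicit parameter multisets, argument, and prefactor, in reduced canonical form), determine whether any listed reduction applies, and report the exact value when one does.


Prefactor -\frac{9}{7}, argument -\frac{8}{5}: 0F2 with upper {-} over lower {-\frac{1}{5}, 2}. Verdict: none. A 0F2 with upper {-} fits none of I1-I6 at x = -\frac{8}{5}; the sum runs forever.

Key observation: t_0 being -\frac{9}{7}, the (-1)^k factor (C = -9/7) folds into the argument's sign.
Ratio: r(k) = -\frac{8}{5} * 1 / [(k-\frac{1}{5}) (k+2) (k+1)] ; factor over Q: parameters, x = -\frac{8}{5}, and C = -\frac{9}{7}.
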